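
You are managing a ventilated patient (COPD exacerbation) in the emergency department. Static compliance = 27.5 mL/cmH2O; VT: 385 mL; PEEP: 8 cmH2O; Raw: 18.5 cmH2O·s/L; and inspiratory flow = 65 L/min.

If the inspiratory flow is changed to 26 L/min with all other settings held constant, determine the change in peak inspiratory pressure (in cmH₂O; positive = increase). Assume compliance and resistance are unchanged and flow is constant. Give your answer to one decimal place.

-12.0

Flow: 65 L/min ÷ 60 = 1.0833 L/s.
New flow: 26 L/min ÷ 60 = 0.4333 L/s.
PIP = Vt/C + R·V̇ + PEEP (constant-flow equation of motion).
Only the resistive term changes: ΔPIP = R × ΔV̇ = 18.5 × (0.4333 − 1.0833) = 18.5 × -0.65 = -12.025 cmH2O.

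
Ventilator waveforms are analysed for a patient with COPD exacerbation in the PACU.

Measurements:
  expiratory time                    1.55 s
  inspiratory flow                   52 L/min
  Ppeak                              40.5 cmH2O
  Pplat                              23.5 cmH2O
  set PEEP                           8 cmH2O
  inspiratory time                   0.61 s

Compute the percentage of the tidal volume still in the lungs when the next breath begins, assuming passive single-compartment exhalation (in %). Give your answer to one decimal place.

Flow: 52 L/min ÷ 60 = 0.8667 L/s.
Vt = flow × Ti = 0.8667 L/s × 0.61 s × 1000 mL/L = 528.69 mL.
R = (PIP − Pplat)/V̇ = (40.5 − 23.5) / 0.8667 = 17.0/0.8667 = 19.615 cmH2O·s/L.
C = Vt/(Pplat − PEEP) = 528.69 / (23.5 − 8) = 528.69/15.5 = 34.109 mL/cmH2O.
τ = R × C = 19.615 × 0.03411 L/cmH2O = 0.6691 s.
Fraction remaining at end-expiration = e^(−Te/τ) = e^(−1.55/0.6691) = 0.09861 → 9.861%.

9.9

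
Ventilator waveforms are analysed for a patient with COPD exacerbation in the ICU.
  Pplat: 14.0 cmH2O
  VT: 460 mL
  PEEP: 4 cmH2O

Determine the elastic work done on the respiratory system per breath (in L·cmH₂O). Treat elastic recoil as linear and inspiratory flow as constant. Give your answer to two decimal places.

Elastic work ≈ ½ × (Pplat − PEEP) × Vt = 0.5 × (14.0 − 4) × 0.460 L = 0.5 × 10.0 × 0.460 = 2.3 L·cmH2O.

2.30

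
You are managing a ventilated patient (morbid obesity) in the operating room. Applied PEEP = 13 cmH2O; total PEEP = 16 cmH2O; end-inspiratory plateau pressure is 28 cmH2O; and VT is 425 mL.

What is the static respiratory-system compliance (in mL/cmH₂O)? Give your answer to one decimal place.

End-expiratory occlusion gives total PEEP = 16 cmH2O (intrinsic PEEP = 16 − 13 = 3). Use total PEEP for the elastic gradient.
Cstat = Vt / (Pplat − PEEPtotal) = 425 / (28 − 16) = 425 / 12.0 = 35.417 mL/cmH2O.

35.4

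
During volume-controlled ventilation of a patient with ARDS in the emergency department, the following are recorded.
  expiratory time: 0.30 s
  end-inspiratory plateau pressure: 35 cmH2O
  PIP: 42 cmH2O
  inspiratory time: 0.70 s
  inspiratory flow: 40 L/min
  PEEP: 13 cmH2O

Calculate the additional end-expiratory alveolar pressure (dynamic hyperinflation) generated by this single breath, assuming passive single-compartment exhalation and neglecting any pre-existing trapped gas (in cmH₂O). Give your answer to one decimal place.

Flow: 40 L/min ÷ 60 = 0.6667 L/s.
Vt = flow × Ti = 0.6667 L/s × 0.70 s × 1000 mL/L = 466.69 mL.
R = (PIP − Pplat)/V̇ = (42 − 35) / 0.6667 = 7.0/0.6667 = 10.499 cmH2O·s/L.
C = Vt/(Pplat − PEEP) = 466.69 / (35 − 13) = 466.69/22.0 = 21.213 mL/cmH2O.
τ = R × C = 10.499 × 0.02121 L/cmH2O = 0.2227 s.
Fraction remaining = e^(−Te/τ) = e^(−0.30/0.2227) = 0.26; trapped volume = 466.69 × 0.26 = 121.34 mL.
Additional alveolar pressure from trapping ≈ V_trapped / C = 121.34 / 21.213 = 5.72 cmH2O.

5.7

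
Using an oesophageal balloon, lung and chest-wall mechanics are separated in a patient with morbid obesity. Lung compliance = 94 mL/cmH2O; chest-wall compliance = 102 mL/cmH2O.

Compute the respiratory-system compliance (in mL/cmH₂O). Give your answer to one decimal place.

48.9

Lung and chest wall are elastances in series: 1/Crs = 1/CL + 1/Ccw.
1/Crs = 1/94 + 1/102 = 0.02044.
Crs = 48.924 mL/cmH2O.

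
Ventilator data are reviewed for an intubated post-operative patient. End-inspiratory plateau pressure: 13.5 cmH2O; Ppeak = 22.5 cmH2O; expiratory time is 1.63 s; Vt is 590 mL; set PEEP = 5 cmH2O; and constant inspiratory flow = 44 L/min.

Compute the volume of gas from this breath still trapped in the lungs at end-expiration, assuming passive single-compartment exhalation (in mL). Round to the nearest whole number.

Flow: 44 L/min ÷ 60 = 0.7333 L/s.
R = (PIP − Pplat)/V̇ = (22.5 − 13.5) / 0.7333 = 9.0/0.7333 = 12.273 cmH2O·s/L.
C = Vt/(Pplat − PEEP) = 590.0 / (13.5 − 5) = 590.0/8.5 = 69.412 mL/cmH2O.
τ = R × C = 12.273 × 0.06941 L/cmH2O = 0.8519 s.
Fraction remaining = e^(−Te/τ) = e^(−1.63/0.8519) = 0.1476.
Trapped volume = 590.0 × 0.1476 = 87.084 mL.

87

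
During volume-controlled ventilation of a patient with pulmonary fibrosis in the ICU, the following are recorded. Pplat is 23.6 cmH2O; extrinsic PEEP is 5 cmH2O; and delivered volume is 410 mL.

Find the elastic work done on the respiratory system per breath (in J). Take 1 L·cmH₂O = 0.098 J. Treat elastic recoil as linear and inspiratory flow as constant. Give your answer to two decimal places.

0.37

Elastic work ≈ ½ × (Pplat − PEEP) × Vt = 0.5 × (23.6 − 5) × 0.410 L = 0.5 × 18.6 × 0.410 = 3.813 L·cmH2O.
× 0.098 J/(L·cmH2O) → 0.3737 J.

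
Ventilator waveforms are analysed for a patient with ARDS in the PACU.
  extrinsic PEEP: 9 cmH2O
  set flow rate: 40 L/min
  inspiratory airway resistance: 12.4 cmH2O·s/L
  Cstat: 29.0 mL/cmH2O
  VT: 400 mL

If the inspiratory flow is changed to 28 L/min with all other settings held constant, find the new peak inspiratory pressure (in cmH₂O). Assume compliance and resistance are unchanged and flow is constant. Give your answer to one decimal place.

28.6

Flow: 40 L/min ÷ 60 = 0.6667 L/s.
New flow: 28 L/min ÷ 60 = 0.4667 L/s.
PIP = Vt/C + R·V̇ + PEEP (constant-flow equation of motion).
Only the resistive term changes: ΔPIP = R × ΔV̇ = 12.4 × (0.4667 − 0.6667) = 12.4 × -0.2 = -2.48 cmH2O.
Original PIP = 400/29.0 + 12.4×0.6667 + 9 = 31.06 cmH2O; new PIP = 31.06 + (-2.48) = 28.58 cmH2O.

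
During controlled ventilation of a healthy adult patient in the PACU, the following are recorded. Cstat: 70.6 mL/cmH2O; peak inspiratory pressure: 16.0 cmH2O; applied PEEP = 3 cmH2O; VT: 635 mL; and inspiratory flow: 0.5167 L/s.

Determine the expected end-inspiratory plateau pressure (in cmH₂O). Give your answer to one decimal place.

Pplat = PEEP + Vt / Cstat = 3 + 635 / 70.6 = 3 + 8.994 = 11.994 cmH2O.

12.0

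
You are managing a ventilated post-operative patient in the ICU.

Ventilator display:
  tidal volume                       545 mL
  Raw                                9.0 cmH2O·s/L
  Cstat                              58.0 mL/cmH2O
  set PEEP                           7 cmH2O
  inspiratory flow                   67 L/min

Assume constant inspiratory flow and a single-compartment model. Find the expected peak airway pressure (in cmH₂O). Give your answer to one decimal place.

Flow: 67 L/min ÷ 60 = 1.1167 L/s.
Equation of motion (constant flow): PIP = Vt/C + R·V̇ + PEEP.
PIP = 545/58.0 + 9.0×1.1167 + 7 = 9.397 + 10.05 + 7 = 26.447 cmH2O.

26.4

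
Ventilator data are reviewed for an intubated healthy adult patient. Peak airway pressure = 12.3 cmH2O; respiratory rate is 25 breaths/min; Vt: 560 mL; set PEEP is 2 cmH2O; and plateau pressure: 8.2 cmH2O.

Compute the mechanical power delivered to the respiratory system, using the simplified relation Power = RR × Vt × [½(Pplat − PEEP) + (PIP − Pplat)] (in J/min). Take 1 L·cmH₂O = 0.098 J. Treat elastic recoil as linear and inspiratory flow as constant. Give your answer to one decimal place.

9.9

Per-breath work = Vt × [½(Pplat−PEEP) + (PIP−Pplat)] = 0.560 × [0.5×6.2 + 4.1] = 0.560 × 7.2 = 4.032 L·cmH2O.
Power = 25 × 4.032 = 100.8 L·cmH2O/min.
× 0.098 J/(L·cmH2O) → 9.878 J/min.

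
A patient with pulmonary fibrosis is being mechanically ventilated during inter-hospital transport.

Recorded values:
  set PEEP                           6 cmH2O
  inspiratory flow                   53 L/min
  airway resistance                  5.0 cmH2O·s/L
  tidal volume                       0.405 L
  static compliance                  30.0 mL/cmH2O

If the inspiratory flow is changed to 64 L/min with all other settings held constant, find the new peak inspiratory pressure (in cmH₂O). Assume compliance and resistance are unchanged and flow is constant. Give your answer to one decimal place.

Flow: 53 L/min ÷ 60 = 0.8833 L/s.
New flow: 64 L/min ÷ 60 = 1.0667 L/s.
PIP = Vt/C + R·V̇ + PEEP (constant-flow equation of motion).
Only the resistive term changes: ΔPIP = R × ΔV̇ = 5.0 × (1.0667 − 0.8833) = 5.0 × 0.1834 = 0.917 cmH2O.
Original PIP = 405/30.0 + 5.0×0.8833 + 6 = 23.917 cmH2O; new PIP = 23.917 + (0.917) = 24.834 cmH2O.

24.8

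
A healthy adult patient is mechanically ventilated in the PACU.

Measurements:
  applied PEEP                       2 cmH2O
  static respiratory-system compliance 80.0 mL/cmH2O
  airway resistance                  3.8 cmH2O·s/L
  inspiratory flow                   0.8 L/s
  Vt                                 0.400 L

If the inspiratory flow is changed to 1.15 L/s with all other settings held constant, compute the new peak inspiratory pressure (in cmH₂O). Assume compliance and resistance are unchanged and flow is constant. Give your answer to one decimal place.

PIP = Vt/C + R·V̇ + PEEP (constant-flow equation of motion).
Only the resistive term changes: ΔPIP = R × ΔV̇ = 3.8 × (1.15 − 0.8) = 3.8 × 0.35 = 1.33 cmH2O.
Original PIP = 400/80.0 + 3.8×0.8 + 2 = 10.04 cmH2O; new PIP = 10.04 + (1.33) = 11.37 cmH2O.

11.4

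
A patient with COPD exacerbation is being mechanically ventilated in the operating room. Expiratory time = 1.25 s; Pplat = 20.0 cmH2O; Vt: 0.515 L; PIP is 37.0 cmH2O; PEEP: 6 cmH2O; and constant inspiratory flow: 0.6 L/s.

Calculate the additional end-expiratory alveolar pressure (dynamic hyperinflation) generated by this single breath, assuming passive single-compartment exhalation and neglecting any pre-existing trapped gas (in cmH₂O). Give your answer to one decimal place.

R = (PIP − Pplat)/V̇ = (37.0 − 20.0) / 0.6 = 17.0/0.6 = 28.333 cmH2O·s/L.
C = Vt/(Pplat − PEEP) = 515.0 / (20.0 − 6) = 515.0/14.0 = 36.786 mL/cmH2O.
τ = R × C = 28.333 × 0.03679 L/cmH2O = 1.042 s.
Fraction remaining = e^(−Te/τ) = e^(−1.25/1.042) = 0.3013; trapped volume = 515.0 × 0.3013 = 155.17 mL.
Additional alveolar pressure from trapping ≈ V_trapped / C = 155.17 / 36.786 = 4.218 cmH2O.

4.2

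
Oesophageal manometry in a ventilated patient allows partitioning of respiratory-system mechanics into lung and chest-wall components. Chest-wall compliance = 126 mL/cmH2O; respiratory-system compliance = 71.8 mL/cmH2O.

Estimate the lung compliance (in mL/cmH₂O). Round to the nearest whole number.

167

1/CL = 1/Crs − 1/Ccw.
1/CL = 1/71.8 − 1/126 = 0.005991.
CL = 166.92 mL/cmH2O.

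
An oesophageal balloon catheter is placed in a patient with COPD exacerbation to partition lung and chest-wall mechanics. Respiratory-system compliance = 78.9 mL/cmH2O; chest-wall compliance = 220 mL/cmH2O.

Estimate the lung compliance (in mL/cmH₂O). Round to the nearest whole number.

1/CL = 1/Crs − 1/Ccw.
1/CL = 1/78.9 − 1/220 = 0.008129.
CL = 123.02 mL/cmH2O.

123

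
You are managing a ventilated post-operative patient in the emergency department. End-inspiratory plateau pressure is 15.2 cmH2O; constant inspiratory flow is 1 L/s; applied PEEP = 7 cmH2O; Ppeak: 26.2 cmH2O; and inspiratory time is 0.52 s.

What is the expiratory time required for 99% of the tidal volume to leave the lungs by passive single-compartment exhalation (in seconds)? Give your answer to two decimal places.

Vt = flow × Ti = 1 L/s × 0.52 s × 1000 mL/L = 520.0 mL.
R = (PIP − Pplat)/V̇ = (26.2 − 15.2) / 1 = 11.0/1 = 11.0 cmH2O·s/L.
C = Vt/(Pplat − PEEP) = 520.0 / (15.2 − 7) = 520.0/8.2 = 63.415 mL/cmH2O.
τ = R × C = 11.0 × 0.06342 L/cmH2O = 0.6976 s.
t = −τ·ln(1 − 0.99) = −0.6976·ln(0.01) = 3.213 s.

3.21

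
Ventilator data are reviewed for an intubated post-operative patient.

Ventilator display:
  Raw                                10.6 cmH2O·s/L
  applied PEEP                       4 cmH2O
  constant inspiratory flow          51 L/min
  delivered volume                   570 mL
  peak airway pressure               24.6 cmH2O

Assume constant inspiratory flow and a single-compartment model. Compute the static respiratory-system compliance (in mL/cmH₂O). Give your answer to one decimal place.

Flow: 51 L/min ÷ 60 = 0.85 L/s.
Equation of motion (constant flow): PIP = Vt/C + R·V̇ + PEEP.
Vt/C = PIP − R·V̇ − PEEP = 24.6 − 10.6×0.85 − 4 = 24.6 − 9.01 − 4 = 11.59 cmH2O.
C = Vt / 11.59 = 570 / 11.59 = 49.18 mL/cmH2O.

49.2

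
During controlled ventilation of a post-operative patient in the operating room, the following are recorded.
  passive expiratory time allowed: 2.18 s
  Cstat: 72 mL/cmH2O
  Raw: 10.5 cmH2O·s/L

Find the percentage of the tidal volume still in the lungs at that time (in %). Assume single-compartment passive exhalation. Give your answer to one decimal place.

τ = R × C = 10.5 × 72 mL/cmH2O = 10.5 × 0.072 L/cmH2O = 0.756 s.
Passive exhalation: V(t)/V₀ = e^(−t/τ) = e^(−2.18/0.756) = 0.05593.
Fraction remaining = 0.05593 → 5.593%.

5.6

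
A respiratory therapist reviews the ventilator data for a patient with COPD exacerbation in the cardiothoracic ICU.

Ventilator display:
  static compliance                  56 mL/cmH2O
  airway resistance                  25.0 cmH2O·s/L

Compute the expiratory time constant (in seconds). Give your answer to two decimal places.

τ = R × C = 25.0 × 56 mL/cmH2O = 25.0 × 0.056 L/cmH2O = 1.4 s.

1.40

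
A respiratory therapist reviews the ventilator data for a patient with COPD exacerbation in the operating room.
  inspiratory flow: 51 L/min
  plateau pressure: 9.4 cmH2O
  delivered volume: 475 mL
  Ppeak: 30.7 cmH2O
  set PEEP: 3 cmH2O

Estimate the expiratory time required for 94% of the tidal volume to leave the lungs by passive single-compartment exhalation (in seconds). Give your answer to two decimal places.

5.23

Flow: 51 L/min ÷ 60 = 0.85 L/s.
R = (PIP − Pplat)/V̇ = (30.7 − 9.4) / 0.85 = 21.3/0.85 = 25.059 cmH2O·s/L.
C = Vt/(Pplat − PEEP) = 475.0 / (9.4 − 3) = 475.0/6.4 = 74.219 mL/cmH2O.
τ = R × C = 25.059 × 0.07422 L/cmH2O = 1.86 s.
t = −τ·ln(1 − 0.94) = −1.86·ln(0.06) = 5.233 s.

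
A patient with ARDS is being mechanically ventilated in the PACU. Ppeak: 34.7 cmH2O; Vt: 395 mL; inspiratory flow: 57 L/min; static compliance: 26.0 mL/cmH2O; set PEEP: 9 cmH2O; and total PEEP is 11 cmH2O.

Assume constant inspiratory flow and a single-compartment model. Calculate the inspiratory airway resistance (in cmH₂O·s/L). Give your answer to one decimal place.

9.0

Flow: 57 L/min ÷ 60 = 0.95 L/s.
Total PEEP = 11 cmH2O (set 9 + intrinsic 2); this is the baseline alveolar pressure.
Equation of motion (constant flow): PIP = Vt/C + R·V̇ + PEEP.
R·V̇ = PIP − Vt/C − PEEP = 34.7 − 395/26.0 − 11 = 34.7 − 15.192 − 11 = 8.508 cmH2O.
R = 8.508 / 0.95 = 8.956 cmH2O·s/L.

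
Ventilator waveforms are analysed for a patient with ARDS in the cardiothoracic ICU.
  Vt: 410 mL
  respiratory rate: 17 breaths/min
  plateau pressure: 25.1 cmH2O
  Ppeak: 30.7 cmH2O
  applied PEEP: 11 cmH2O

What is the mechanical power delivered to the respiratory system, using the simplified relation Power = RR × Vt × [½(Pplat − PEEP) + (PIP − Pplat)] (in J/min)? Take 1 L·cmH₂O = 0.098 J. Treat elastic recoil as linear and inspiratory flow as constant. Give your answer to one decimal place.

8.6

Per-breath work = Vt × [½(Pplat−PEEP) + (PIP−Pplat)] = 0.410 × [0.5×14.1 + 5.6] = 0.410 × 12.65 = 5.187 L·cmH2O.
Power = 17 × 5.187 = 88.179 L·cmH2O/min.
× 0.098 J/(L·cmH2O) → 8.642 J/min.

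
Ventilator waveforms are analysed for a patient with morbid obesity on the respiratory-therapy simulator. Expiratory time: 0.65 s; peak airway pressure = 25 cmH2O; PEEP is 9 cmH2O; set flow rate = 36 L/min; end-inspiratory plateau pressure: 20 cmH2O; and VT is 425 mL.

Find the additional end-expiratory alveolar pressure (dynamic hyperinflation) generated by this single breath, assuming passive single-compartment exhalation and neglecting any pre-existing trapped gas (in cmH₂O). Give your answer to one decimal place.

1.5

Flow: 36 L/min ÷ 60 = 0.6 L/s.
R = (PIP − Pplat)/V̇ = (25 − 20) / 0.6 = 5.0/0.6 = 8.333 cmH2O·s/L.
C = Vt/(Pplat − PEEP) = 425.0 / (20 − 9) = 425.0/11.0 = 38.636 mL/cmH2O.
τ = R × C = 8.333 × 0.03864 L/cmH2O = 0.322 s.
Fraction remaining = e^(−Te/τ) = e^(−0.65/0.322) = 0.1328; trapped volume = 425.0 × 0.1328 = 56.44 mL.
Additional alveolar pressure from trapping ≈ V_trapped / C = 56.44 / 38.636 = 1.461 cmH2O.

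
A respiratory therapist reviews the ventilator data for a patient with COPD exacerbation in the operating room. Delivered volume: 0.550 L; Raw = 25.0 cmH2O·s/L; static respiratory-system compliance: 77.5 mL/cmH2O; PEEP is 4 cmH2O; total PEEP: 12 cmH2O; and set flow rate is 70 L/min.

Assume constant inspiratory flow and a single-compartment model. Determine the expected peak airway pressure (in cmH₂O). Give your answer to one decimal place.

Flow: 70 L/min ÷ 60 = 1.1667 L/s.
Total PEEP = 12 cmH2O (set 4 + intrinsic 8); this is the baseline alveolar pressure.
Equation of motion (constant flow): PIP = Vt/C + R·V̇ + PEEP.
PIP = 550/77.5 + 25.0×1.1667 + 12 = 7.097 + 29.168 + 12 = 48.265 cmH2O.

48.3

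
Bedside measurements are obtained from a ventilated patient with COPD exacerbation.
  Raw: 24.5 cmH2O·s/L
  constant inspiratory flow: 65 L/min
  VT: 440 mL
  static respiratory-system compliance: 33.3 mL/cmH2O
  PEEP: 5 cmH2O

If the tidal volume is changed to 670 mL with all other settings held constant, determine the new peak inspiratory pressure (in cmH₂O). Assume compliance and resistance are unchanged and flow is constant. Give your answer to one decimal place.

Flow: 65 L/min ÷ 60 = 1.0833 L/s.
PIP = Vt/C + R·V̇ + PEEP (constant-flow equation of motion).
Only the elastic term changes: ΔPIP = ΔVt / C = (670 − 440) / 33.3 = 6.907 cmH2O.
Original PIP = 440/33.3 + 24.5×1.0833 + 5 = 44.754 cmH2O; new PIP = 44.754 + (6.907) = 51.661 cmH2O.

51.7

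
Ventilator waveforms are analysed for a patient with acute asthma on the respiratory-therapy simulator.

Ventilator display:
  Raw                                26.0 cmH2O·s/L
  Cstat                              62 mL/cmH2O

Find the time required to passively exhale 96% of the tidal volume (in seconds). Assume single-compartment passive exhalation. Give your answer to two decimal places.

5.19

τ = R × C = 26.0 × 62 mL/cmH2O = 26.0 × 0.062 L/cmH2O = 1.612 s.
Exhaled fraction f = 1 − e^(−t/τ) → t = −τ·ln(1 − f) = −1.612·ln(0.04) = 5.189 s.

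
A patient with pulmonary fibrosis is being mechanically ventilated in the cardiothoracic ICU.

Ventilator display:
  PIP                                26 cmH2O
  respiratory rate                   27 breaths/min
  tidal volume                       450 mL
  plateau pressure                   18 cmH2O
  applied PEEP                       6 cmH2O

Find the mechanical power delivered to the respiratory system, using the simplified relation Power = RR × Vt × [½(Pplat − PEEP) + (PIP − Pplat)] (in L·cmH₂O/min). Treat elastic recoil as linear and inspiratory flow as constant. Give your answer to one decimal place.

170.1

Per-breath work = Vt × [½(Pplat−PEEP) + (PIP−Pplat)] = 0.450 × [0.5×12.0 + 8.0] = 0.450 × 14.0 = 6.3 L·cmH2O.
Power = 27 × 6.3 = 170.1 L·cmH2O/min.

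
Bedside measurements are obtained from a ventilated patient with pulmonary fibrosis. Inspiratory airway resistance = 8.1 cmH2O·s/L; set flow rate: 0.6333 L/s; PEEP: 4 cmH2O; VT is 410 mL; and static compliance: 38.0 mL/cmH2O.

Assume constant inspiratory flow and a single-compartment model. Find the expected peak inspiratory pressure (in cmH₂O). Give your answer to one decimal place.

Equation of motion (constant flow): PIP = Vt/C + R·V̇ + PEEP.
PIP = 410/38.0 + 8.1×0.6333 + 4 = 10.789 + 5.13 + 4 = 19.919 cmH2O.

19.9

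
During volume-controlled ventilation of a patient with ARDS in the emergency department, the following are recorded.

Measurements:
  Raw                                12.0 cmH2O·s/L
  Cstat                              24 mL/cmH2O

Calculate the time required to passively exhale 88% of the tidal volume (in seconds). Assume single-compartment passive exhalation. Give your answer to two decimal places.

τ = R × C = 12.0 × 24 mL/cmH2O = 12.0 × 0.024 L/cmH2O = 0.288 s.
Exhaled fraction f = 1 − e^(−t/τ) → t = −τ·ln(1 − f) = −0.288·ln(0.12) = 0.6106 s.

0.61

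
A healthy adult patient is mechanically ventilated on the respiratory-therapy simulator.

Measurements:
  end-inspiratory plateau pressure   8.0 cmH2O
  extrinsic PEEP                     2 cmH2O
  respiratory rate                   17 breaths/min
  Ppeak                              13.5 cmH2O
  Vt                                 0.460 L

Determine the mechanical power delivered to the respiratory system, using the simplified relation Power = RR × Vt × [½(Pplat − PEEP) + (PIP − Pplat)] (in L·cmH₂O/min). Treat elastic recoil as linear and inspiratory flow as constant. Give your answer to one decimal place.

Per-breath work = Vt × [½(Pplat−PEEP) + (PIP−Pplat)] = 0.460 × [0.5×6.0 + 5.5] = 0.460 × 8.5 = 3.91 L·cmH2O.
Power = 17 × 3.91 = 66.47 L·cmH2O/min.

66.5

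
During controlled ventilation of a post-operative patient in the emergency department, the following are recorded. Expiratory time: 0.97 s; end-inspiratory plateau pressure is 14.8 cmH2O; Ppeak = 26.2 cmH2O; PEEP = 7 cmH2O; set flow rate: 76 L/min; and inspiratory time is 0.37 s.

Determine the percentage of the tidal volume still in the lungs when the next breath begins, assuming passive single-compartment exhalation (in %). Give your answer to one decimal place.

Flow: 76 L/min ÷ 60 = 1.2667 L/s.
Vt = flow × Ti = 1.2667 L/s × 0.37 s × 1000 mL/L = 468.68 mL.
R = (PIP − Pplat)/V̇ = (26.2 − 14.8) / 1.2667 = 11.4/1.2667 = 9.0 cmH2O·s/L.
C = Vt/(Pplat − PEEP) = 468.68 / (14.8 − 7) = 468.68/7.8 = 60.087 mL/cmH2O.
τ = R × C = 9.0 × 0.06009 L/cmH2O = 0.5408 s.
Fraction remaining at end-expiration = e^(−Te/τ) = e^(−0.97/0.5408) = 0.1664 → 16.64%.

16.6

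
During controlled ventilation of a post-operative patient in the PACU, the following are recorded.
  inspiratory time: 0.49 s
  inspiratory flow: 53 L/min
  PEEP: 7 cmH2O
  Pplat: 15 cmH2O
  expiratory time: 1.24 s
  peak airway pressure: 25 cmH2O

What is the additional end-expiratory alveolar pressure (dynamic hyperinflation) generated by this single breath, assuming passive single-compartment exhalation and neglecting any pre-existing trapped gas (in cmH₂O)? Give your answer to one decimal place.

Flow: 53 L/min ÷ 60 = 0.8833 L/s.
Vt = flow × Ti = 0.8833 L/s × 0.49 s × 1000 mL/L = 432.82 mL.
R = (PIP − Pplat)/V̇ = (25 − 15) / 0.8833 = 10.0/0.8833 = 11.321 cmH2O·s/L.
C = Vt/(Pplat − PEEP) = 432.82 / (15 − 7) = 432.82/8.0 = 54.103 mL/cmH2O.
τ = R × C = 11.321 × 0.0541 L/cmH2O = 0.6125 s.
Fraction remaining = e^(−Te/τ) = e^(−1.24/0.6125) = 0.1321; trapped volume = 432.82 × 0.1321 = 57.176 mL.
Additional alveolar pressure from trapping ≈ V_trapped / C = 57.176 / 54.103 = 1.057 cmH2O.

1.1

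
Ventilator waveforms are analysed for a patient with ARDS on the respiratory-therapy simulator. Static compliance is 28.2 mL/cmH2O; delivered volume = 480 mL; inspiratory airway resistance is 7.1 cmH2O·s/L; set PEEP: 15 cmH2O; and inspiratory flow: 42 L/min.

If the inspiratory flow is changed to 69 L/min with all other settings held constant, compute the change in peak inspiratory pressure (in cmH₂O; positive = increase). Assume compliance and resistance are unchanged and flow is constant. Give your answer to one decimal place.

Flow: 42 L/min ÷ 60 = 0.7 L/s.
New flow: 69 L/min ÷ 60 = 1.15 L/s.
PIP = Vt/C + R·V̇ + PEEP (constant-flow equation of motion).
Only the resistive term changes: ΔPIP = R × ΔV̇ = 7.1 × (1.15 − 0.7) = 7.1 × 0.45 = 3.195 cmH2O.

3.2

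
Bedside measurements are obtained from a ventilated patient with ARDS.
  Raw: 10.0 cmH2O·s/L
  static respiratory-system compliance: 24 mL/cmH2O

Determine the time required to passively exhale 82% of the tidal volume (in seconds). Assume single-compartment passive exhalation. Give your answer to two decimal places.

0.41

τ = R × C = 10.0 × 24 mL/cmH2O = 10.0 × 0.024 L/cmH2O = 0.24 s.
Exhaled fraction f = 1 − e^(−t/τ) → t = −τ·ln(1 − f) = −0.24·ln(0.18) = 0.4116 s.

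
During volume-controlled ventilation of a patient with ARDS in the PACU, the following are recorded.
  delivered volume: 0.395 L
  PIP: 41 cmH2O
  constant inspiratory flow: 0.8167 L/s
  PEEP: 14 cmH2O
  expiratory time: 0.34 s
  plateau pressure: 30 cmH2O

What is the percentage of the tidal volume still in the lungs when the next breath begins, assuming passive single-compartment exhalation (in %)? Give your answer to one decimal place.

36.0

R = (PIP − Pplat)/V̇ = (41 − 30) / 0.8167 = 11.0/0.8167 = 13.469 cmH2O·s/L.
C = Vt/(Pplat − PEEP) = 395.0 / (30 − 14) = 395.0/16.0 = 24.688 mL/cmH2O.
τ = R × C = 13.469 × 0.02469 L/cmH2O = 0.3325 s.
Fraction remaining at end-expiration = e^(−Te/τ) = e^(−0.34/0.3325) = 0.3597 → 35.97%.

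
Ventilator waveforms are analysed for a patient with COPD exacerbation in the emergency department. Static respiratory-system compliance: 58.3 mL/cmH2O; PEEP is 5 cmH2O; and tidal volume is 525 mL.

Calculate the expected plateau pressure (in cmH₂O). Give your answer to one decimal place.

Pplat = PEEP + Vt / Cstat = 5 + 525 / 58.3 = 5 + 9.005 = 14.005 cmH2O.

14.0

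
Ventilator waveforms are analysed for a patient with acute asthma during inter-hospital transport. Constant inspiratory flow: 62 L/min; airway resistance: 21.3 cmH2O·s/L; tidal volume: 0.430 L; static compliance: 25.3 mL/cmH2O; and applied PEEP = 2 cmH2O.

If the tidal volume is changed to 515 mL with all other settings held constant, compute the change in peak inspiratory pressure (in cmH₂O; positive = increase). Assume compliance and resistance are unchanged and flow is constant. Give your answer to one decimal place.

PIP = Vt/C + R·V̇ + PEEP (constant-flow equation of motion).
Only the elastic term changes: ΔPIP = ΔVt / C = (515 − 430) / 25.3 = 3.36 cmH2O.

3.4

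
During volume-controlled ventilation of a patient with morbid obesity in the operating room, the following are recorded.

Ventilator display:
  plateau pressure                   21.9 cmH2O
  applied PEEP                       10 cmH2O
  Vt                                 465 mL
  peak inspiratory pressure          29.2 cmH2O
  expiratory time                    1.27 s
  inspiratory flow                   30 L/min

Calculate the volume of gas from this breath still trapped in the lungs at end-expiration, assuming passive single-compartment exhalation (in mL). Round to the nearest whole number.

Flow: 30 L/min ÷ 60 = 0.5 L/s.
R = (PIP − Pplat)/V̇ = (29.2 − 21.9) / 0.5 = 7.3/0.5 = 14.6 cmH2O·s/L.
C = Vt/(Pplat − PEEP) = 465.0 / (21.9 − 10) = 465.0/11.9 = 39.076 mL/cmH2O.
τ = R × C = 14.6 × 0.03908 L/cmH2O = 0.5706 s.
Fraction remaining = e^(−Te/τ) = e^(−1.27/0.5706) = 0.108.
Trapped volume = 465.0 × 0.108 = 50.22 mL.

50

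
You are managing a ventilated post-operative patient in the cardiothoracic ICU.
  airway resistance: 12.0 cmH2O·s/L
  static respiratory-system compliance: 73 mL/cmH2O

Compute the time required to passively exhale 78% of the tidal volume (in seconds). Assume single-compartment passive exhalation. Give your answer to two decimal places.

1.33

τ = R × C = 12.0 × 73 mL/cmH2O = 12.0 × 0.073 L/cmH2O = 0.876 s.
Exhaled fraction f = 1 − e^(−t/τ) → t = −τ·ln(1 − f) = −0.876·ln(0.22) = 1.326 s.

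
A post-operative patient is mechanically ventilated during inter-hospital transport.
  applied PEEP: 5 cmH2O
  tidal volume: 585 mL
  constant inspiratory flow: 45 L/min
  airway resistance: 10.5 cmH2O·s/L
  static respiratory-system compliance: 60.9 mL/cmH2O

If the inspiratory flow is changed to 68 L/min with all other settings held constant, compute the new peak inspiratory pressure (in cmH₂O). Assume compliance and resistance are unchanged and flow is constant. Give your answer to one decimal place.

26.5

Flow: 45 L/min ÷ 60 = 0.75 L/s.
New flow: 68 L/min ÷ 60 = 1.1333 L/s.
PIP = Vt/C + R·V̇ + PEEP (constant-flow equation of motion).
Only the resistive term changes: ΔPIP = R × ΔV̇ = 10.5 × (1.1333 − 0.75) = 10.5 × 0.3833 = 4.025 cmH2O.
Original PIP = 585/60.9 + 10.5×0.75 + 5 = 22.481 cmH2O; new PIP = 22.481 + (4.025) = 26.506 cmH2O.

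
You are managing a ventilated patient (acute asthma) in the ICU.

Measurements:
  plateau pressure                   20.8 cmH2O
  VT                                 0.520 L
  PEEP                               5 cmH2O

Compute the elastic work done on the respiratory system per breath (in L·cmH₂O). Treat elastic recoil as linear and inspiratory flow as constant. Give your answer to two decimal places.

Elastic work ≈ ½ × (Pplat − PEEP) × Vt = 0.5 × (20.8 − 5) × 0.520 L = 0.5 × 15.8 × 0.520 = 4.108 L·cmH2O.

4.11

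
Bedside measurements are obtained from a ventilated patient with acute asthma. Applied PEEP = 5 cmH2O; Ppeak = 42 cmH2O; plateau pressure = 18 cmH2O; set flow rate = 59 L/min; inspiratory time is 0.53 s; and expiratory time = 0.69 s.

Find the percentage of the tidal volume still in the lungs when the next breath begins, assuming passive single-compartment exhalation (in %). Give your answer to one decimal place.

49.4

Flow: 59 L/min ÷ 60 = 0.9833 L/s.
Vt = flow × Ti = 0.9833 L/s × 0.53 s × 1000 mL/L = 521.15 mL.
R = (PIP − Pplat)/V̇ = (42 − 18) / 0.9833 = 24.0/0.9833 = 24.408 cmH2O·s/L.
C = Vt/(Pplat − PEEP) = 521.15 / (18 − 5) = 521.15/13.0 = 40.088 mL/cmH2O.
τ = R × C = 24.408 × 0.04009 L/cmH2O = 0.9785 s.
Fraction remaining at end-expiration = e^(−Te/τ) = e^(−0.69/0.9785) = 0.494 → 49.4%.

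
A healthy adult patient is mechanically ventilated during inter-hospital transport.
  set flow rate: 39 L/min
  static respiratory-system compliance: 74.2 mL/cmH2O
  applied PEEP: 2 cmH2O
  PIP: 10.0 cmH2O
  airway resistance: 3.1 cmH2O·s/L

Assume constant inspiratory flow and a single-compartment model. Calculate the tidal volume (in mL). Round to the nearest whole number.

444

Flow: 39 L/min ÷ 60 = 0.65 L/s.
Equation of motion (constant flow): PIP = Vt/C + R·V̇ + PEEP.
Vt/C = PIP − R·V̇ − PEEP = 10.0 − 2.015 − 2 = 5.985 cmH2O.
Vt = C × 5.985 = 74.2 × 5.985 = 444.09 mL.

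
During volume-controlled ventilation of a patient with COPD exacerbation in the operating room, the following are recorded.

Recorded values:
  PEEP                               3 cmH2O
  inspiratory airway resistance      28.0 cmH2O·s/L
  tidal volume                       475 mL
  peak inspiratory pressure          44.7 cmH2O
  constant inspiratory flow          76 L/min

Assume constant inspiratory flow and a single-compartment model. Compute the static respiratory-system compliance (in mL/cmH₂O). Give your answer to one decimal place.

76.2

Flow: 76 L/min ÷ 60 = 1.2667 L/s.
Equation of motion (constant flow): PIP = Vt/C + R·V̇ + PEEP.
Vt/C = PIP − R·V̇ − PEEP = 44.7 − 28.0×1.2667 − 3 = 44.7 − 35.468 − 3 = 6.232 cmH2O.
C = Vt / 6.232 = 475 / 6.232 = 76.22 mL/cmH2O.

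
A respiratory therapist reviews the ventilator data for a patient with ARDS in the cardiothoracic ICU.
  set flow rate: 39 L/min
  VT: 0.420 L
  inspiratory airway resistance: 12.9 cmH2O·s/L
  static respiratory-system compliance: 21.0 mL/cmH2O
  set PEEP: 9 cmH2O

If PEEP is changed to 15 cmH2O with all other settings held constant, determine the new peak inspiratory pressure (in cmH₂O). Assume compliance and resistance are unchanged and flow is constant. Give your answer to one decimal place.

43.4

Flow: 39 L/min ÷ 60 = 0.65 L/s.
PIP = Vt/C + R·V̇ + PEEP (constant-flow equation of motion).
Only the baseline term changes: ΔPIP = ΔPEEP = 15 − 9 = 6.0 cmH2O.
Original PIP = 420/21.0 + 12.9×0.65 + 9 = 37.385 cmH2O; new PIP = 37.385 + (6.0) = 43.385 cmH2O.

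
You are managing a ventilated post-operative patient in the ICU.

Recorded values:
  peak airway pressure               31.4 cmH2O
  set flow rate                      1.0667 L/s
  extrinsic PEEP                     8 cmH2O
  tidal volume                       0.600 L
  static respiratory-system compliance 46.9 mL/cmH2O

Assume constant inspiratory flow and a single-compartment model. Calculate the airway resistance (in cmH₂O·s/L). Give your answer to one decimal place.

Equation of motion (constant flow): PIP = Vt/C + R·V̇ + PEEP.
R·V̇ = PIP − Vt/C − PEEP = 31.4 − 600/46.9 − 8 = 31.4 − 12.793 − 8 = 10.607 cmH2O.
R = 10.607 / 1.0667 = 9.944 cmH2O·s/L.

9.9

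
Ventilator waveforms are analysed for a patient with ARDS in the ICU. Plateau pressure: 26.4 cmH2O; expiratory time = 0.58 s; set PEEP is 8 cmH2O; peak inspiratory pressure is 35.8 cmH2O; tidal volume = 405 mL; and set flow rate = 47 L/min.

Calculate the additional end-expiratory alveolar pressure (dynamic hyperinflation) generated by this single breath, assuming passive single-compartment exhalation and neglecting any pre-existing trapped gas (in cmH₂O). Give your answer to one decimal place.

Flow: 47 L/min ÷ 60 = 0.7833 L/s.
R = (PIP − Pplat)/V̇ = (35.8 − 26.4) / 0.7833 = 9.4/0.7833 = 12.001 cmH2O·s/L.
C = Vt/(Pplat − PEEP) = 405.0 / (26.4 − 8) = 405.0/18.4 = 22.011 mL/cmH2O.
τ = R × C = 12.001 × 0.02201 L/cmH2O = 0.2641 s.
Fraction remaining = e^(−Te/τ) = e^(−0.58/0.2641) = 0.1112; trapped volume = 405.0 × 0.1112 = 45.036 mL.
Additional alveolar pressure from trapping ≈ V_trapped / C = 45.036 / 22.011 = 2.046 cmH2O.

2.0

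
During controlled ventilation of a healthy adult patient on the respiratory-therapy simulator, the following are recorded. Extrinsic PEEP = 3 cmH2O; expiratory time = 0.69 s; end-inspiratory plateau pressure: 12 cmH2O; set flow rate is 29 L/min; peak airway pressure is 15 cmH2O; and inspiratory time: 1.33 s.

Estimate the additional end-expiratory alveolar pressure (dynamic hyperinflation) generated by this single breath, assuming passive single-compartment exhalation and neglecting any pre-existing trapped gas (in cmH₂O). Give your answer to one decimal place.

1.9

Flow: 29 L/min ÷ 60 = 0.4833 L/s.
Vt = flow × Ti = 0.4833 L/s × 1.33 s × 1000 mL/L = 642.79 mL.
R = (PIP − Pplat)/V̇ = (15 − 12) / 0.4833 = 3.0/0.4833 = 6.207 cmH2O·s/L.
C = Vt/(Pplat − PEEP) = 642.79 / (12 − 3) = 642.79/9.0 = 71.421 mL/cmH2O.
τ = R × C = 6.207 × 0.07142 L/cmH2O = 0.4433 s.
Fraction remaining = e^(−Te/τ) = e^(−0.69/0.4433) = 0.2109; trapped volume = 642.79 × 0.2109 = 135.56 mL.
Additional alveolar pressure from trapping ≈ V_trapped / C = 135.56 / 71.421 = 1.898 cmH2O.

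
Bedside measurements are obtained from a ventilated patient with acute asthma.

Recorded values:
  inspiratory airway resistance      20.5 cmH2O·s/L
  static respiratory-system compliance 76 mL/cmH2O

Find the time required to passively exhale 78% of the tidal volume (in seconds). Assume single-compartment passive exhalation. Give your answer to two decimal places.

τ = R × C = 20.5 × 76 mL/cmH2O = 20.5 × 0.076 L/cmH2O = 1.558 s.
Exhaled fraction f = 1 − e^(−t/τ) → t = −τ·ln(1 − f) = −1.558·ln(0.22) = 2.359 s.

2.36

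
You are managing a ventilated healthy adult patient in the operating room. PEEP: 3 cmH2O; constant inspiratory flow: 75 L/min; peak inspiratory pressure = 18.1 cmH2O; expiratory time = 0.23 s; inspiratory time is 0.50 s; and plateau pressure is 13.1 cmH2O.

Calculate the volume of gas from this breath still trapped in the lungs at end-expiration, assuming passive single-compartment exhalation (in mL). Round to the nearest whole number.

247

Flow: 75 L/min ÷ 60 = 1.25 L/s.
Vt = flow × Ti = 1.25 L/s × 0.50 s × 1000 mL/L = 625.0 mL.
R = (PIP − Pplat)/V̇ = (18.1 − 13.1) / 1.25 = 5.0/1.25 = 4.0 cmH2O·s/L.
C = Vt/(Pplat − PEEP) = 625.0 / (13.1 − 3) = 625.0/10.1 = 61.881 mL/cmH2O.
τ = R × C = 4.0 × 0.06188 L/cmH2O = 0.2475 s.
Fraction remaining = e^(−Te/τ) = e^(−0.23/0.2475) = 0.3948.
Trapped volume = 625.0 × 0.3948 = 246.75 mL.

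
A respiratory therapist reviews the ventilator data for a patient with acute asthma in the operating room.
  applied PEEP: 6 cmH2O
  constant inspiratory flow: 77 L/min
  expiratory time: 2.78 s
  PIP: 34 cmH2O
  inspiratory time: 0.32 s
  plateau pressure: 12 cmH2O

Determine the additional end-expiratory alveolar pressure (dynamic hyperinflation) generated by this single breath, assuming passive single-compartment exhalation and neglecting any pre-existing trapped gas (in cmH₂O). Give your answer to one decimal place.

0.6

Flow: 77 L/min ÷ 60 = 1.2833 L/s.
Vt = flow × Ti = 1.2833 L/s × 0.32 s × 1000 mL/L = 410.66 mL.
R = (PIP − Pplat)/V̇ = (34 − 12) / 1.2833 = 22.0/1.2833 = 17.143 cmH2O·s/L.
C = Vt/(Pplat − PEEP) = 410.66 / (12 − 6) = 410.66/6.0 = 68.443 mL/cmH2O.
τ = R × C = 17.143 × 0.06844 L/cmH2O = 1.173 s.
Fraction remaining = e^(−Te/τ) = e^(−2.78/1.173) = 0.09348; trapped volume = 410.66 × 0.09348 = 38.388 mL.
Additional alveolar pressure from trapping ≈ V_trapped / C = 38.388 / 68.443 = 0.5609 cmH2O.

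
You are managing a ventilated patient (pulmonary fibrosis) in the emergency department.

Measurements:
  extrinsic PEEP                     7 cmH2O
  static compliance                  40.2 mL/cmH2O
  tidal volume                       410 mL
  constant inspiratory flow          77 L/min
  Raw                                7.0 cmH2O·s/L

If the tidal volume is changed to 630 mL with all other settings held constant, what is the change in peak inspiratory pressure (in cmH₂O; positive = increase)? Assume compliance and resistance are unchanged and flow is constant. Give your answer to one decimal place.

PIP = Vt/C + R·V̇ + PEEP (constant-flow equation of motion).
Only the elastic term changes: ΔPIP = ΔVt / C = (630 − 410) / 40.2 = 5.473 cmH2O.

5.5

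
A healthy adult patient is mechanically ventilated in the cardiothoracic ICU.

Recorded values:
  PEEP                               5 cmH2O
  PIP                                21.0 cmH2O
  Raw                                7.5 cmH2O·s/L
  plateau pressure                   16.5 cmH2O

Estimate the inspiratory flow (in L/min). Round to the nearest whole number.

flow = (PIP − Pplat) / Raw = (21.0 − 16.5) / 7.5 = 0.6 L/s × 60 = 36.0 L/min.

36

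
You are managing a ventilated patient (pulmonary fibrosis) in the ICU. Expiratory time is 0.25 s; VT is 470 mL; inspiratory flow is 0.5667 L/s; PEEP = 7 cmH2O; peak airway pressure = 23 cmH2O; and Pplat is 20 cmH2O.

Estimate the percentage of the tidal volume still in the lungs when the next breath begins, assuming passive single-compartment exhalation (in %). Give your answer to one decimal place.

27.1

R = (PIP − Pplat)/V̇ = (23 − 20) / 0.5667 = 3.0/0.5667 = 5.294 cmH2O·s/L.
C = Vt/(Pplat − PEEP) = 470.0 / (20 − 7) = 470.0/13.0 = 36.154 mL/cmH2O.
τ = R × C = 5.294 × 0.03615 L/cmH2O = 0.1914 s.
Fraction remaining at end-expiration = e^(−Te/τ) = e^(−0.25/0.1914) = 0.2709 → 27.09%.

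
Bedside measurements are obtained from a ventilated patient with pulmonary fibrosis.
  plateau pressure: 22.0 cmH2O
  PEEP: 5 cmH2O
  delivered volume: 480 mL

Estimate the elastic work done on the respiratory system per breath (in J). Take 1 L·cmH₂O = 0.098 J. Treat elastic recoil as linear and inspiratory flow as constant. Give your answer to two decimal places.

0.40

Elastic work ≈ ½ × (Pplat − PEEP) × Vt = 0.5 × (22.0 − 5) × 0.480 L = 0.5 × 17.0 × 0.480 = 4.08 L·cmH2O.
× 0.098 J/(L·cmH2O) → 0.3998 J.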